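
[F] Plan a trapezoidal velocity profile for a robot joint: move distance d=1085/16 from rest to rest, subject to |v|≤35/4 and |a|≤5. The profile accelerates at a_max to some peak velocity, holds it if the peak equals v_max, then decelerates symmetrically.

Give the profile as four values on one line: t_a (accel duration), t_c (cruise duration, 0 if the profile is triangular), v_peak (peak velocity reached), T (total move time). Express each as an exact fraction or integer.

vₘ²/aₘ = (35/4)²/5 = 245/16
1085/16 ≥ 245/16 so v_max reached
t_a = (35/4)/5 = 7/4; v_peak = 35/4
d_cruise = 1085/16 − 245/16 = 105/2; t_c = (105/2)/(35/4) = 6
T = 2·7/4 + 6 = 19/2

t_a=7/4 t_c=6 v_peak=35/4 T=19/2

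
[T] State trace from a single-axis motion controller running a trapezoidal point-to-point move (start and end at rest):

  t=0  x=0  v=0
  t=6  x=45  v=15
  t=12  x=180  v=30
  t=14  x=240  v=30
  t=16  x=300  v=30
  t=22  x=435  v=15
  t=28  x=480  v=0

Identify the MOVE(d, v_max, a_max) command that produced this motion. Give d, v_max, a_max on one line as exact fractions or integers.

final state: t=28, x=480, v=0 → d = 480
a_max = (15−0)/(6−0) = 5/2
max v = 30 over t∈[12,16] → v_max = 30
check: 30·(12+4) = 480 ✓

d=480 v_max=30 a_max=5/2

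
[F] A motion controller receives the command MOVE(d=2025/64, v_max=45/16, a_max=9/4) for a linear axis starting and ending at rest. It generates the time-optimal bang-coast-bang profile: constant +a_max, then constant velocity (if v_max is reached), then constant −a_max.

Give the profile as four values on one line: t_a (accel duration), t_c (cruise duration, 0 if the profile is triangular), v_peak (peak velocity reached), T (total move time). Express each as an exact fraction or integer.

t_a=5/4 t_c=10 v_peak=45/16 T=25/2

(v_max)²/a_max = (45/16)²/(9/4) = 225/64
2025/64 ≥ 225/64 so v_max reached
t_a = (45/16)/(9/4) = 5/4; v_peak = 45/16
d_cruise = 2025/64 − 225/64 = 225/8; t_c = (225/8)/(45/16) = 10
T = 2·5/4 + 10 = 25/2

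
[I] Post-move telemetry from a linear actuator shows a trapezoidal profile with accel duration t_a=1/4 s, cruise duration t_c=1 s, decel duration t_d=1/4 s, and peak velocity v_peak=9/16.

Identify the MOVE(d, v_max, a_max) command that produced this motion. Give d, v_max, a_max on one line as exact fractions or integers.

d=45/64 v_max=9/16 a_max=9/4

a_max = (9/16)/(1/4) = 9/4
d_a = ½·9/16·1/4 = 9/128; d_c = 9/16·1 = 9/16
d = 2·9/128 + 9/16 = 45/64
t_c = 1 > 0 so v_max = 9/16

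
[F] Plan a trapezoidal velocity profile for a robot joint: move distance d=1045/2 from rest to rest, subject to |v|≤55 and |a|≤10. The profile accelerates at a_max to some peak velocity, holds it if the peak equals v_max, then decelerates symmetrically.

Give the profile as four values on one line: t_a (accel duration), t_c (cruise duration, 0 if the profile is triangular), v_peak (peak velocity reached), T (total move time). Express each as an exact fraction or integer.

(v_max)²/a_max = 55²/10 = 605/2
1045/2 ≥ 605/2 → trapezoidal
t_a = 55/10 = 11/2; v_peak = 55
d_cruise = 1045/2 − 605/2 = 220; t_c = 220/55 = 4
T = 2·11/2 + 4 = 15

t_a=11/2 t_c=4 v_peak=55 T=15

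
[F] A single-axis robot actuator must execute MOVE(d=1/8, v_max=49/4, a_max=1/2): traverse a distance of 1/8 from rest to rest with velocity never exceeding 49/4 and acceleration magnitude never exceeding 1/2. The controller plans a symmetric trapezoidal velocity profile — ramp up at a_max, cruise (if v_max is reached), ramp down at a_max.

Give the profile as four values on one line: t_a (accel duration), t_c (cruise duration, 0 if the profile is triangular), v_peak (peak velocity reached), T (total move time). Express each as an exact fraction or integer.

(v_max)²/a_max = (49/4)²/(1/2) = 2401/8
1/8 < 2401/8 so t_c = 0
v_peak = √(1/8·1/2) = √(1/16) = 1/4
t_a = (1/4)/(1/2) = 1/2; t_c = 0
T = 2·1/2 = 1

t_a=1/2 t_c=0 v_peak=1/4 T=1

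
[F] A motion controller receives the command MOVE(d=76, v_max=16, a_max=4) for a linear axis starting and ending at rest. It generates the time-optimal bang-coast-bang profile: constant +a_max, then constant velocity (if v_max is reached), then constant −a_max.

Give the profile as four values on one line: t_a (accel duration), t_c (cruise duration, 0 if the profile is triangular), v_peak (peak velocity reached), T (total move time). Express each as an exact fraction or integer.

(v_max)²/a_max = 16²/4 = 64
76 ≥ 64 ⇒ cruise phase
t_a = 16/4 = 4; v_peak = 16
d_cruise = 76 − 64 = 12; t_c = 12/16 = 3/4
T = 2·4 + 3/4 = 35/4

t_a=4 t_c=3/4 v_peak=16 T=35/4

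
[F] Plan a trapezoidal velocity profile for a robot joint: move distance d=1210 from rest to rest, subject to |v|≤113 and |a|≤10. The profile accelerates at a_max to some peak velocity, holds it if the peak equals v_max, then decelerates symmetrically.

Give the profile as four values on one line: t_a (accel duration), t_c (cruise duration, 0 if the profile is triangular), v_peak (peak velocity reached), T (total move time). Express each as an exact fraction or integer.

(v_max)²/a_max = 113²/10 = 12769/10
1210 < 12769/10 so t_c = 0
v_peak = √(1210·10) = √12100 = 110
t_a = 110/10 = 11; t_c = 0
T = 2·11 = 22

t_a=11 t_c=0 v_peak=110 T=22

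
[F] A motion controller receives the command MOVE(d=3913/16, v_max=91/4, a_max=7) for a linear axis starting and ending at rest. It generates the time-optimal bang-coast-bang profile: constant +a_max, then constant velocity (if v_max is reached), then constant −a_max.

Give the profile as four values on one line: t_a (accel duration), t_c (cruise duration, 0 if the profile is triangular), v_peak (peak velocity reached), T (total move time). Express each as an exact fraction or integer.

(v_max)²/a_max = (91/4)²/7 = 1183/16
3913/16 ≥ 1183/16 so v_max reached
t_a = (91/4)/7 = 13/4; v_peak = 91/4
d_cruise = 3913/16 − 1183/16 = 1365/8; t_c = (1365/8)/(91/4) = 15/2
T = 2·13/4 + 15/2 = 14

t_a=13/4 t_c=15/2 v_peak=91/4 T=14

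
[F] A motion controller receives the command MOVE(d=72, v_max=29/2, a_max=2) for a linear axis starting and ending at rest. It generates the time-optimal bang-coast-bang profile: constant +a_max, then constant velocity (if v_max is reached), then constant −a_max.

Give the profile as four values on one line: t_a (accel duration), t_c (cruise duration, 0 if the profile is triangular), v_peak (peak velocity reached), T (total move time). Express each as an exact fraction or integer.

(v_max)²/a_max = (29/2)²/2 = 841/8
72 < 841/8 so t_c = 0
v_peak = √(72·2) = √144 = 12
t_a = 12/2 = 6; t_c = 0
T = 2·6 = 12

t_a=6 t_c=0 v_peak=12 T=12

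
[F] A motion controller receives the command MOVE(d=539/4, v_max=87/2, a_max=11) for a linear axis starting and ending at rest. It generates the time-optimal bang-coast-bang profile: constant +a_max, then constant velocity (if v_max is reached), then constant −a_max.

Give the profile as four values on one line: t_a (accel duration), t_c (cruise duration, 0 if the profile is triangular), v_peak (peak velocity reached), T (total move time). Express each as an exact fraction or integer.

vₘ²/aₘ = (87/2)²/11 = 7569/44
539/4 < 7569/44 so t_c = 0
v_peak = √(539/4·11) = √(5929/4) = 77/2
t_a = (77/2)/11 = 7/2; t_c = 0
T = 2·7/2 = 7

t_a=7/2 t_c=0 v_peak=77/2 T=7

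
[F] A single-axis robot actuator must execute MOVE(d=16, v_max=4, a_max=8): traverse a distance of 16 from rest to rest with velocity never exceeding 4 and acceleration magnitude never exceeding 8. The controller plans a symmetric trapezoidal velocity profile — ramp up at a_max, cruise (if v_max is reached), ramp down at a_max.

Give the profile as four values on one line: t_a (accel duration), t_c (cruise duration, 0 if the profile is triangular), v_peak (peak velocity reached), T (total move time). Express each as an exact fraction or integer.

t_a=1/2 t_c=7/2 v_peak=4 T=9/2

v_max²/a_max = 4²/8 = 2
16 ≥ 2 → trapezoidal
t_a = 4/8 = 1/2; v_peak = 4
d_cruise = 16 − 2 = 14; t_c = 14/4 = 7/2
T = 2·1/2 + 7/2 = 9/2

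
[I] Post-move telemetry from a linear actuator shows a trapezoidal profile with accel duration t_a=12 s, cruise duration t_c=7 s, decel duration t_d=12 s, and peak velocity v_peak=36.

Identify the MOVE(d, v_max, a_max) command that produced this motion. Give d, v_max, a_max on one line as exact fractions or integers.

a_max = 36/12 = 3
d_a = ½·36·12 = 216; d_c = 36·7 = 252
d = 2·216 + 252 = 684
t_c = 7 > 0 ⇒ limit active, v_max = 36

d=684 v_max=36 a_max=3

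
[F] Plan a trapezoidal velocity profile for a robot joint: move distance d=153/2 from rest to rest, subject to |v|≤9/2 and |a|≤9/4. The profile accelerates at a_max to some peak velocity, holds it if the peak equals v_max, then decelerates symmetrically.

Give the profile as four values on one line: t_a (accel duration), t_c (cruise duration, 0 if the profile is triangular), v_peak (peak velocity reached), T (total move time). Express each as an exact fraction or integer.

vₘ²/aₘ = (9/2)²/(9/4) = 9
153/2 ≥ 9 so v_max reached
t_a = (9/2)/(9/4) = 2; v_peak = 9/2
d_cruise = 153/2 − 9 = 135/2; t_c = (135/2)/(9/2) = 15
T = 2·2 + 15 = 19

t_a=2 t_c=15 v_peak=9/2 T=19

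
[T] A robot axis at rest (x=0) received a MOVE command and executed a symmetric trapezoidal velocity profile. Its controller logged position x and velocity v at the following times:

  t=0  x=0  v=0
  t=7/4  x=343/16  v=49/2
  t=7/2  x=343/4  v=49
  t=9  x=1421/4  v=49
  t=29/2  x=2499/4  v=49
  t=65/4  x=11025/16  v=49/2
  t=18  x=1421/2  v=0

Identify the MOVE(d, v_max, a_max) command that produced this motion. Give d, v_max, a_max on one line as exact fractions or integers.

d=1421/2 v_max=49 a_max=14

final state: t=18, x=1421/2, v=0 → d = 1421/2
a_max = (49/2−0)/(7/4−0) = 14
max v = 49 over t∈[7/2,29/2] → v_max = 49
check: 49·(7/2+11) = 1421/2 ✓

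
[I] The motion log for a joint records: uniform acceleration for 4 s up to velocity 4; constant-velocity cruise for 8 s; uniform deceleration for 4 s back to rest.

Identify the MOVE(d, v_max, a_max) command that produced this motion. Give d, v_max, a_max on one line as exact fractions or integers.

a_max = 4/4 = 1
d_a = ½·4·4 = 8; d_c = 4·8 = 32
d = 2·8 + 32 = 48
t_c = 8 > 0 → v_max = v_peak = 4

d=48 v_max=4 a_max=1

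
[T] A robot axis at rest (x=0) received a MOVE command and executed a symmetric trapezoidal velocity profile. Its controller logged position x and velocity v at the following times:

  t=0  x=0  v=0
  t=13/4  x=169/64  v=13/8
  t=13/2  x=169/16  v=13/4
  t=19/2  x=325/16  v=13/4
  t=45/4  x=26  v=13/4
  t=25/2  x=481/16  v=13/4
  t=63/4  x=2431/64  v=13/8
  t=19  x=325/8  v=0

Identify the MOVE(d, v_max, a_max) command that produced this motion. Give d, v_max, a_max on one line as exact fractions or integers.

final state: t=19, x=325/8, v=0 → d = 325/8
a_max = (13/8−0)/(13/4−0) = 1/2
max v = 13/4 over t∈[13/2,25/2] → v_max = 13/4
check: 13/4·(13/2+6) = 325/8 ✓

d=325/8 v_max=13/4 a_max=1/2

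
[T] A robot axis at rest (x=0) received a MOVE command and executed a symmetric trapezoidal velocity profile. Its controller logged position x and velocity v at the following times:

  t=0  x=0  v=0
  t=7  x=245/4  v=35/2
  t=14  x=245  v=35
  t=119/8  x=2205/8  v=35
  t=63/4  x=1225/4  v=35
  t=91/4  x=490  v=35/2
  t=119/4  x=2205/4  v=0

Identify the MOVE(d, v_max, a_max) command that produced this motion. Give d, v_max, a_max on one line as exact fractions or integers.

d=2205/4 v_max=35 a_max=5/2

final state: t=119/4, x=2205/4, v=0 → d = 2205/4
a_max = (35/2−0)/(7−0) = 5/2
max v = 35 over t∈[14,63/4] → v_max = 35
check: 35·(14+7/4) = 2205/4 ✓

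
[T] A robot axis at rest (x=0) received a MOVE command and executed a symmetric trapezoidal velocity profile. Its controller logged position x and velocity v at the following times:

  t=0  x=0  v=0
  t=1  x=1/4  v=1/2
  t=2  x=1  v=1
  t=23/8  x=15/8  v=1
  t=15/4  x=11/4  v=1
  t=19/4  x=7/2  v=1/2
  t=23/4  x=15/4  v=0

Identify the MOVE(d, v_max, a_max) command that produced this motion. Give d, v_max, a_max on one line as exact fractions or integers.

d=15/4 v_max=1 a_max=1/2

final state: t=23/4, x=15/4, v=0 → d = 15/4
a_max = (1/2−0)/(1−0) = 1/2
max v = 1 over t∈[2,15/4] → v_max = 1
check: 1·(2+7/4) = 15/4 ✓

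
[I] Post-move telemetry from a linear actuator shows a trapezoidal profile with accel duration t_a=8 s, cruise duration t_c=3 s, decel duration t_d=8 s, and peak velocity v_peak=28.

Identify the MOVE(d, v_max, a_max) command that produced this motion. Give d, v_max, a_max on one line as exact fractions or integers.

a_max = 28/8 = 7/2
d_a = ½·28·8 = 112; d_c = 28·3 = 84
d = 2·112 + 84 = 308
t_c = 3 > 0 ⇒ limit active, v_max = 28

d=308 v_max=28 a_max=7/2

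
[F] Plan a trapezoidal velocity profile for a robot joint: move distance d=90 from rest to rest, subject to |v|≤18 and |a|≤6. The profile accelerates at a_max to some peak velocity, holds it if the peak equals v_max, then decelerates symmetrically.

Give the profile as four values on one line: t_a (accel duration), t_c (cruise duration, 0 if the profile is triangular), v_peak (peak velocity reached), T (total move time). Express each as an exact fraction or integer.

t_a=3 t_c=2 v_peak=18 T=8

vₘ²/aₘ = 18²/6 = 54
90 ≥ 54 ⇒ cruise phase
t_a = 18/6 = 3; v_peak = 18
d_cruise = 90 − 54 = 36; t_c = 36/18 = 2
T = 2·3 + 2 = 8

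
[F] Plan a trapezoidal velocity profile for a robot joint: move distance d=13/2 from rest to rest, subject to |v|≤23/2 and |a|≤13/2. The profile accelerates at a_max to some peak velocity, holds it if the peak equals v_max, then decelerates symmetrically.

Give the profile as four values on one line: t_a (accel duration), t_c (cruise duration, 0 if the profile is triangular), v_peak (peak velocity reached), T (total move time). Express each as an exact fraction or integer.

t_a=1 t_c=0 v_peak=13/2 T=2

v_max²/a_max = (23/2)²/(13/2) = 529/26
13/2 < 529/26 → triangular
v_peak = √(13/2·13/2) = √(169/4) = 13/2
t_a = (13/2)/(13/2) = 1; t_c = 0
T = 2·1 = 2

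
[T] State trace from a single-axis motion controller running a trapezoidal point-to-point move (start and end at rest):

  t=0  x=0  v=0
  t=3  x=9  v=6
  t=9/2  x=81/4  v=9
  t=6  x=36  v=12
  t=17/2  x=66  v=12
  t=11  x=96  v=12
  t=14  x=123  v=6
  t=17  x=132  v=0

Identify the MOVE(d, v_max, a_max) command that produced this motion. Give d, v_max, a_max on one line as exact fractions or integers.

d=132 v_max=12 a_max=2

final state: t=17, x=132, v=0 → d = 132
a_max = (6−0)/(3−0) = 2
max v = 12 over t∈[6,11] → v_max = 12
check: 12·(6+5) = 132 ✓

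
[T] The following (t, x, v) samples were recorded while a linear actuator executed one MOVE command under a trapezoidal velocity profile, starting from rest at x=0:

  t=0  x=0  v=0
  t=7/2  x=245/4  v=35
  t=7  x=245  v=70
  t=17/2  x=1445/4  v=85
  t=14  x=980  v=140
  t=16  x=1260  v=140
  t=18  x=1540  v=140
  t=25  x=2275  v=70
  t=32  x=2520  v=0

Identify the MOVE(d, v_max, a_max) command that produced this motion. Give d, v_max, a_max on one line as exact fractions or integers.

final state: t=32, x=2520, v=0 → d = 2520
a_max = (35−0)/(7/2−0) = 10
max v = 140 over t∈[14,18] → v_max = 140
check: 140·(14+4) = 2520 ✓

d=2520 v_max=140 a_max=10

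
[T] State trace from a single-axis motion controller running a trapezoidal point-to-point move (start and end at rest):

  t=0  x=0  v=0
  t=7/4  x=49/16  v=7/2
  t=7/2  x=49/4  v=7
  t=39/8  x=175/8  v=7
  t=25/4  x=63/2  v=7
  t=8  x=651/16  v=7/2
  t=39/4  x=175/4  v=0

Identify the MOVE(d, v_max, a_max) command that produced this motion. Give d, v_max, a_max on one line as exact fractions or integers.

d=175/4 v_max=7 a_max=2

final state: t=39/4, x=175/4, v=0 → d = 175/4
a_max = (7/2−0)/(7/4−0) = 2
max v = 7 over t∈[7/2,25/4] → v_max = 7
check: 7·(7/2+11/4) = 175/4 ✓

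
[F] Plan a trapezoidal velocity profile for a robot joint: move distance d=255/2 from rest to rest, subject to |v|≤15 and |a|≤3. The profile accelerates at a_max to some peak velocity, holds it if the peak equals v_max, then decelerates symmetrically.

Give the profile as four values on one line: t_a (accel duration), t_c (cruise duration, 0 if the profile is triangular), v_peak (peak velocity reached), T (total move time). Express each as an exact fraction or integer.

t_a=5 t_c=7/2 v_peak=15 T=27/2

(v_max)²/a_max = 15²/3 = 75
255/2 ≥ 75 → trapezoidal
t_a = 15/3 = 5; v_peak = 15
d_cruise = 255/2 − 75 = 105/2; t_c = (105/2)/15 = 7/2
T = 2·5 + 7/2 = 27/2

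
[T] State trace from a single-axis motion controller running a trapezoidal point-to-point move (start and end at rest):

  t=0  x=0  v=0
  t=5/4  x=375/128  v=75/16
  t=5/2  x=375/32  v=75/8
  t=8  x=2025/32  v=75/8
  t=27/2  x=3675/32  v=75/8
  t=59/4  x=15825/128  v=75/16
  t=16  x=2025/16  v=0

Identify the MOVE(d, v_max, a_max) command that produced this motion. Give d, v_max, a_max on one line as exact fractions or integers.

final state: t=16, x=2025/16, v=0 → d = 2025/16
a_max = (75/16−0)/(5/4−0) = 15/4
max v = 75/8 over t∈[5/2,27/2] → v_max = 75/8
check: 75/8·(5/2+11) = 2025/16 ✓

d=2025/16 v_max=75/8 a_max=15/4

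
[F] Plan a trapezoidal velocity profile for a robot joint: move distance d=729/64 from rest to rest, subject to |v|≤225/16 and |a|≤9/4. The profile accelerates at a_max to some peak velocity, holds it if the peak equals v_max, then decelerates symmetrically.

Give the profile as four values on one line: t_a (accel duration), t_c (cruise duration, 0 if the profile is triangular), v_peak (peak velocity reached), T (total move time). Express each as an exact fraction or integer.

t_a=9/4 t_c=0 v_peak=81/16 T=9/2

(v_max)²/a_max = (225/16)²/(9/4) = 5625/64
729/64 < 5625/64 so t_c = 0
v_peak = √(729/64·9/4) = √(6561/256) = 81/16
t_a = (81/16)/(9/4) = 9/4; t_c = 0
T = 2·9/4 = 9/2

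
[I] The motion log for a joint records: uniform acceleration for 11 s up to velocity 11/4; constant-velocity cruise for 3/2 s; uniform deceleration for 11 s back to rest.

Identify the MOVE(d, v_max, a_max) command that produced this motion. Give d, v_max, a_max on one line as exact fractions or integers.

a_max = (11/4)/11 = 1/4
d_a = ½·11/4·11 = 121/8; d_c = 11/4·3/2 = 33/8
d = 2·121/8 + 33/8 = 275/8
t_c = 3/2 > 0 → v_max = v_peak = 11/4

d=275/8 v_max=11/4 a_max=1/4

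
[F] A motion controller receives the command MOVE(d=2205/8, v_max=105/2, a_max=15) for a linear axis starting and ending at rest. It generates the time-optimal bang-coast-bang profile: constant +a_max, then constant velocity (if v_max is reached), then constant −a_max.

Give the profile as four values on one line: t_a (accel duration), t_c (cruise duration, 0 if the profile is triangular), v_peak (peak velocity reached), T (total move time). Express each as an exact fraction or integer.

v_max²/a_max = (105/2)²/15 = 735/4
2205/8 ≥ 735/4 → trapezoidal
t_a = (105/2)/15 = 7/2; v_peak = 105/2
d_cruise = 2205/8 − 735/4 = 735/8; t_c = (735/8)/(105/2) = 7/4
T = 2·7/2 + 7/4 = 35/4

t_a=7/2 t_c=7/4 v_peak=105/2 T=35/4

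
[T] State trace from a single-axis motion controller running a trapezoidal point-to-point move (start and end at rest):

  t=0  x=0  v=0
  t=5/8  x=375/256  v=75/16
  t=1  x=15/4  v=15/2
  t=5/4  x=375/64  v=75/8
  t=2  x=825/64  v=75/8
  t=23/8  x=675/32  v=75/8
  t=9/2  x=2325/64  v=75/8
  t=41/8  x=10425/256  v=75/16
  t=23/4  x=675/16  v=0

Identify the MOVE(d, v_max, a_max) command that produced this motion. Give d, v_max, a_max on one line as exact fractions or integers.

final state: t=23/4, x=675/16, v=0 → d = 675/16
a_max = (75/16−0)/(5/8−0) = 15/2
max v = 75/8 over t∈[5/4,9/2] → v_max = 75/8
check: 75/8·(5/4+13/4) = 675/16 ✓

d=675/16 v_max=75/8 a_max=15/2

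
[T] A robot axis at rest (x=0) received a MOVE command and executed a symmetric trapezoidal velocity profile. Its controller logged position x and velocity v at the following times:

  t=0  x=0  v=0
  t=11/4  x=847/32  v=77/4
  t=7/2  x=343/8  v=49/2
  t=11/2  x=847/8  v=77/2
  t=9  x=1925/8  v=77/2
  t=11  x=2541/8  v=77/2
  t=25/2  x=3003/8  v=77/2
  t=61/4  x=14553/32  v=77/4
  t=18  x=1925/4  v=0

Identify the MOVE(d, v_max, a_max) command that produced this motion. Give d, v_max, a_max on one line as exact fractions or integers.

d=1925/4 v_max=77/2 a_max=7

final state: t=18, x=1925/4, v=0 → d = 1925/4
a_max = (77/4−0)/(11/4−0) = 7
max v = 77/2 over t∈[11/2,25/2] → v_max = 77/2
check: 77/2·(11/2+7) = 1925/4 ✓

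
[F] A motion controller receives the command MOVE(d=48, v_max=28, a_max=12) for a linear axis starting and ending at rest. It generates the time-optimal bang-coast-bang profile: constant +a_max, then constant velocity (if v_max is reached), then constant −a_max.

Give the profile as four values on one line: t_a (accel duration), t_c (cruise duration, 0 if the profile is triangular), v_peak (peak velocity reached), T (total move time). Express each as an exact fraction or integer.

t_a=2 t_c=0 v_peak=24 T=4

vₘ²/aₘ = 28²/12 = 196/3
48 < 196/3 → triangular
v_peak = √(48·12) = √576 = 24
t_a = 24/12 = 2; t_c = 0
T = 2·2 = 4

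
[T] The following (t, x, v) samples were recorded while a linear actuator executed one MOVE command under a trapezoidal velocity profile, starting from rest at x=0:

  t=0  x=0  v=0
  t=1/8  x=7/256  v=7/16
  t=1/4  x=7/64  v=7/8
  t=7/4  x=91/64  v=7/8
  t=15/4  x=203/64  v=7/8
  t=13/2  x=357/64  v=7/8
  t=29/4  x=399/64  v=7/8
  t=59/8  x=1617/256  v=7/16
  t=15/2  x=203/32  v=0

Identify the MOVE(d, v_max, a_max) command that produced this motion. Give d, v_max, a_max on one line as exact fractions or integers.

d=203/32 v_max=7/8 a_max=7/2

final state: t=15/2, x=203/32, v=0 → d = 203/32
a_max = (7/16−0)/(1/8−0) = 7/2
max v = 7/8 over t∈[1/4,29/4] → v_max = 7/8
check: 7/8·(1/4+7) = 203/32 ✓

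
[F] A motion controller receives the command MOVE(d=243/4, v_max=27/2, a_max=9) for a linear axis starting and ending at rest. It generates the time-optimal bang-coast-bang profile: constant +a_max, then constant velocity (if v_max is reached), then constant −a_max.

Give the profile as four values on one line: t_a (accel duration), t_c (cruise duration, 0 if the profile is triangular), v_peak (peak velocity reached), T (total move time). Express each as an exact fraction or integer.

v_max²/a_max = (27/2)²/9 = 81/4
243/4 ≥ 81/4 so v_max reached
t_a = (27/2)/9 = 3/2; v_peak = 27/2
d_cruise = 243/4 − 81/4 = 81/2; t_c = (81/2)/(27/2) = 3
T = 2·3/2 + 3 = 6

t_a=3/2 t_c=3 v_peak=27/2 T=6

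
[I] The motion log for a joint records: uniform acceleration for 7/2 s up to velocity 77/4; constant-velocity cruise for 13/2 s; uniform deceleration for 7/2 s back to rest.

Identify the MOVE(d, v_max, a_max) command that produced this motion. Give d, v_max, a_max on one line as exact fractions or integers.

a_max = (77/4)/(7/2) = 11/2
d_a = ½·77/4·7/2 = 539/16; d_c = 77/4·13/2 = 1001/8
d = 2·539/16 + 1001/8 = 385/2
t_c = 13/2 > 0 so v_max = 77/4

d=385/2 v_max=77/4 a_max=11/2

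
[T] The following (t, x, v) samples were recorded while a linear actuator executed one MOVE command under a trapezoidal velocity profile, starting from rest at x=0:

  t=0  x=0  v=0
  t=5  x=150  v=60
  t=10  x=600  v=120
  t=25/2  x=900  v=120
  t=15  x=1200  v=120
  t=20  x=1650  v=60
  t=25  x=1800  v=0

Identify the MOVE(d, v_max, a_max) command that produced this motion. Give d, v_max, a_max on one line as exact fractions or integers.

d=1800 v_max=120 a_max=12

final state: t=25, x=1800, v=0 → d = 1800
a_max = (60−0)/(5−0) = 12
max v = 120 over t∈[10,15] → v_max = 120
check: 120·(10+5) = 1800 ✓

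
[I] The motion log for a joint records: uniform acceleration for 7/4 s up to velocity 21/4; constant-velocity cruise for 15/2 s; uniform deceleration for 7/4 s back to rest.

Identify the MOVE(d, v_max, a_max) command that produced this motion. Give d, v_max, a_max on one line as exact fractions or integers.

a_max = (21/4)/(7/4) = 3
d_a = ½·21/4·7/4 = 147/32; d_c = 21/4·15/2 = 315/8
d = 2·147/32 + 315/8 = 777/16
t_c = 15/2 > 0 → v_max = v_peak = 21/4

d=777/16 v_max=21/4 a_max=3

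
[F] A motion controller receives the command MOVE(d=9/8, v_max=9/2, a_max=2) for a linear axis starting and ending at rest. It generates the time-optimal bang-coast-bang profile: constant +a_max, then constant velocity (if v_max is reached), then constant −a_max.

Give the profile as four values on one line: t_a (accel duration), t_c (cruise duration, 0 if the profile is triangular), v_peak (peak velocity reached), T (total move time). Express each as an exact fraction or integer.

t_a=3/4 t_c=0 v_peak=3/2 T=3/2

(v_max)²/a_max = (9/2)²/2 = 81/8
9/8 < 81/8 so t_c = 0
v_peak = √(9/8·2) = √(9/4) = 3/2
t_a = (3/2)/2 = 3/4; t_c = 0
T = 2·3/4 = 3/2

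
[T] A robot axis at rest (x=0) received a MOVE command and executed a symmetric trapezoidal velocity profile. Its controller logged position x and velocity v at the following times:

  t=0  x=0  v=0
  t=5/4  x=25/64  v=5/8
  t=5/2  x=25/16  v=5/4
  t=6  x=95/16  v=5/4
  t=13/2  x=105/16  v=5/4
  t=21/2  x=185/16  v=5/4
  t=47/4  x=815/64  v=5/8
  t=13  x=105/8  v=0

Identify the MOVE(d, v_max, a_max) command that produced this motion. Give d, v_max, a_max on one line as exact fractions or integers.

d=105/8 v_max=5/4 a_max=1/2

final state: t=13, x=105/8, v=0 → d = 105/8
a_max = (5/8−0)/(5/4−0) = 1/2
max v = 5/4 over t∈[5/2,21/2] → v_max = 5/4
check: 5/4·(5/2+8) = 105/8 ✓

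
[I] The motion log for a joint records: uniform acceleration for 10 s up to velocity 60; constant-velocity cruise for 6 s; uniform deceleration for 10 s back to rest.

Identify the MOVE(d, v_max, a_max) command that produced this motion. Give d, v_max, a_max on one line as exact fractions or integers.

a_max = 60/10 = 6
d_a = ½·60·10 = 300; d_c = 60·6 = 360
d = 2·300 + 360 = 960
t_c = 6 > 0 → v_max = v_peak = 60

d=960 v_max=60 a_max=6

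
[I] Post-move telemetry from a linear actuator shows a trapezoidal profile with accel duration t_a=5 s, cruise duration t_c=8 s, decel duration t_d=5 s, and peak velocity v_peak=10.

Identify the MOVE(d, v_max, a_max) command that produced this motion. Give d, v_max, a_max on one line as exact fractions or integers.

a_max = 10/5 = 2
d_a = ½·10·5 = 25; d_c = 10·8 = 80
d = 2·25 + 80 = 130
t_c = 8 > 0 so v_max = 10

d=130 v_max=10 a_max=2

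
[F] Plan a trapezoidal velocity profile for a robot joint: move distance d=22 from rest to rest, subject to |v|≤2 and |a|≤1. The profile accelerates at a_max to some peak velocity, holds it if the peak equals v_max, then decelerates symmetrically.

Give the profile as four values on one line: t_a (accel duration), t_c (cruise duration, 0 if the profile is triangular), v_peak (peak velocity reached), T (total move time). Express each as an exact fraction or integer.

v_max²/a_max = 2²/1 = 4
22 ≥ 4 so v_max reached
t_a = 2/1 = 2; v_peak = 2
d_cruise = 22 − 4 = 18; t_c = 18/2 = 9
T = 2·2 + 9 = 13

t_a=2 t_c=9 v_peak=2 T=13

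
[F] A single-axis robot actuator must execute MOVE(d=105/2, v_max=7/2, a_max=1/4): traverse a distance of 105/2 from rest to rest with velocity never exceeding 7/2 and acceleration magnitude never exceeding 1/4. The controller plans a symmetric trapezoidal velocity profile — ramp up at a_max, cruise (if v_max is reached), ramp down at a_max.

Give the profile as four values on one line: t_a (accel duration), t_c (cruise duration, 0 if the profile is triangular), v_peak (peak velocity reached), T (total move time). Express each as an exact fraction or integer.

(v_max)²/a_max = (7/2)²/(1/4) = 49
105/2 ≥ 49 ⇒ cruise phase
t_a = (7/2)/(1/4) = 14; v_peak = 7/2
d_cruise = 105/2 − 49 = 7/2; t_c = (7/2)/(7/2) = 1
T = 2·14 + 1 = 29

t_a=14 t_c=1 v_peak=7/2 T=29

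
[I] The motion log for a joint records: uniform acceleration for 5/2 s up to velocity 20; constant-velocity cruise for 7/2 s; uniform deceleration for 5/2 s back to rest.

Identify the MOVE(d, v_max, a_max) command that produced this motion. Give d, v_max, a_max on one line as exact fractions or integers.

a_max = 20/(5/2) = 8
d_a = ½·20·5/2 = 25; d_c = 20·7/2 = 70
d = 2·25 + 70 = 120
t_c = 7/2 > 0 → v_max = v_peak = 20

d=120 v_max=20 a_max=8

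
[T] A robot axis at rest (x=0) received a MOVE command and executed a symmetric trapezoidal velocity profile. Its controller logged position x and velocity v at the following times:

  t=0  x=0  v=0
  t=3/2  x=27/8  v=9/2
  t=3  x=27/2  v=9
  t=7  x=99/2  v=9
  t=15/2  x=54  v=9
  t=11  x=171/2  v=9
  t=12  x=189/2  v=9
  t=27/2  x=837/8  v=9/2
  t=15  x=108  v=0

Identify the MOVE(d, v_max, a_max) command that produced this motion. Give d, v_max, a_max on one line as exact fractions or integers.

d=108 v_max=9 a_max=3

final state: t=15, x=108, v=0 → d = 108
a_max = (9/2−0)/(3/2−0) = 3
max v = 9 over t∈[3,12] → v_max = 9
check: 9·(3+9) = 108 ✓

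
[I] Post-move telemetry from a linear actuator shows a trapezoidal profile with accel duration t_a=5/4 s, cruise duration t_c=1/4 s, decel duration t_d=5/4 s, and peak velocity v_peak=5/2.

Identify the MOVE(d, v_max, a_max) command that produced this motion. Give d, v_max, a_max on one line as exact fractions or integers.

a_max = (5/2)/(5/4) = 2
d_a = ½·5/2·5/4 = 25/16; d_c = 5/2·1/4 = 5/8
d = 2·25/16 + 5/8 = 15/4
t_c = 1/4 > 0 so v_max = 5/2

d=15/4 v_max=5/2 a_max=2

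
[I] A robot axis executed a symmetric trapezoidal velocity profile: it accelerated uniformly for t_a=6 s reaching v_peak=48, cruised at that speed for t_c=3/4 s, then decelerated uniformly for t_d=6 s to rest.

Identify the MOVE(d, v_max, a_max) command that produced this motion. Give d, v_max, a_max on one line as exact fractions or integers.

a_max = 48/6 = 8
d_a = ½·48·6 = 144; d_c = 48·3/4 = 36
d = 2·144 + 36 = 324
t_c = 3/4 > 0 so v_max = 48

d=324 v_max=48 a_max=8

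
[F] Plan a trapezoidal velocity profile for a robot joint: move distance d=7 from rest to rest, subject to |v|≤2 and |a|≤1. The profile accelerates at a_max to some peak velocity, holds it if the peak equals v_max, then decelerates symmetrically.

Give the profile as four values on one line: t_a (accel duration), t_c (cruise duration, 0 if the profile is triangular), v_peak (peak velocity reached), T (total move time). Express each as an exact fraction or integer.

vₘ²/aₘ = 2²/1 = 4
7 ≥ 4 so v_max reached
t_a = 2/1 = 2; v_peak = 2
d_cruise = 7 − 4 = 3; t_c = 3/2
T = 2·2 + 3/2 = 11/2

t_a=2 t_c=3/2 v_peak=2 T=11/2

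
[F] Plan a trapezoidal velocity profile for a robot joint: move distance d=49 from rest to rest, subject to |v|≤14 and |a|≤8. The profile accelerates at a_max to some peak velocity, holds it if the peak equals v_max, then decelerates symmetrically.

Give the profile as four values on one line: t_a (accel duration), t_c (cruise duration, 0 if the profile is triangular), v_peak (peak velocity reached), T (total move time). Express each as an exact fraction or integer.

t_a=7/4 t_c=7/4 v_peak=14 T=21/4

vₘ²/aₘ = 14²/8 = 49/2
49 ≥ 49/2 so v_max reached
t_a = 14/8 = 7/4; v_peak = 14
d_cruise = 49 − 49/2 = 49/2; t_c = (49/2)/14 = 7/4
T = 2·7/4 + 7/4 = 21/4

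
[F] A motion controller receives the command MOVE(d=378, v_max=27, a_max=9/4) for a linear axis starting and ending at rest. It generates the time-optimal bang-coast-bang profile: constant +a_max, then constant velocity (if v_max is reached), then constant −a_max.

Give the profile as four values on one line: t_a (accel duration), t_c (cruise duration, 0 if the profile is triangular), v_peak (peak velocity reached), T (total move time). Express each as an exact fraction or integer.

vₘ²/aₘ = 27²/(9/4) = 324
378 ≥ 324 so v_max reached
t_a = 27/(9/4) = 12; v_peak = 27
d_cruise = 378 − 324 = 54; t_c = 54/27 = 2
T = 2·12 + 2 = 26

t_a=12 t_c=2 v_peak=27 T=26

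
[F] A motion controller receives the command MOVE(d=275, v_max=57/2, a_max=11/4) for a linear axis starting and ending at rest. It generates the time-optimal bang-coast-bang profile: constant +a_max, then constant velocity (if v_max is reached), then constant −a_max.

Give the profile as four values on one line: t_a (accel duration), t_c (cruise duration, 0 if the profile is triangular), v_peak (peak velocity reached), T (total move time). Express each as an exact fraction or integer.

t_a=10 t_c=0 v_peak=55/2 T=20

v_max²/a_max = (57/2)²/(11/4) = 3249/11
275 < 3249/11 ⇒ no cruise
v_peak = √(275·11/4) = √(3025/4) = 55/2
t_a = (55/2)/(11/4) = 10; t_c = 0
T = 2·10 = 20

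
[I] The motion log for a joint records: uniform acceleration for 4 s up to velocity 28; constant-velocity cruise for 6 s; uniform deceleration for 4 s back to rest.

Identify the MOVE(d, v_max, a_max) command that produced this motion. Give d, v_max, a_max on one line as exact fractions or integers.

a_max = 28/4 = 7
d_a = ½·28·4 = 56; d_c = 28·6 = 168
d = 2·56 + 168 = 280
t_c = 6 > 0 so v_max = 28

d=280 v_max=28 a_max=7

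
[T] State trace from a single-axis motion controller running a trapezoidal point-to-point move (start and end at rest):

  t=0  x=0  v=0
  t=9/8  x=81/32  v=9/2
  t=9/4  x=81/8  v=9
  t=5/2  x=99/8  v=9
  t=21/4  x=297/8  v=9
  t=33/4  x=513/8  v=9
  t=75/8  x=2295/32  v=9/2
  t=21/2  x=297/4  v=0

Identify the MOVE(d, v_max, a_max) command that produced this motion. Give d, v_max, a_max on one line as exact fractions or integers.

final state: t=21/2, x=297/4, v=0 → d = 297/4
a_max = (9/2−0)/(9/8−0) = 4
max v = 9 over t∈[9/4,33/4] → v_max = 9
check: 9·(9/4+6) = 297/4 ✓

d=297/4 v_max=9 a_max=4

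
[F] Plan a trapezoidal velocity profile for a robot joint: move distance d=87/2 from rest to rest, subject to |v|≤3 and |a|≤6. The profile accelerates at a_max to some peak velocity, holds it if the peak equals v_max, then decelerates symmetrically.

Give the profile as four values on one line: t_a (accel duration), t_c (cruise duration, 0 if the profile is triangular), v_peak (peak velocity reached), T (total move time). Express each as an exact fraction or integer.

t_a=1/2 t_c=14 v_peak=3 T=15

(v_max)²/a_max = 3²/6 = 3/2
87/2 ≥ 3/2 ⇒ cruise phase
t_a = 3/6 = 1/2; v_peak = 3
d_cruise = 87/2 − 3/2 = 42; t_c = 42/3 = 14
T = 2·1/2 + 14 = 15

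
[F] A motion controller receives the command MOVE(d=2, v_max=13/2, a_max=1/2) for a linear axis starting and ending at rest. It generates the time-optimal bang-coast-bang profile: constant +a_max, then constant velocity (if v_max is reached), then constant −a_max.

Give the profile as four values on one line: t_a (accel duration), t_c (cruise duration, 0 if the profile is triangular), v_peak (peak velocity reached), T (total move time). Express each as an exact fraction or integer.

(v_max)²/a_max = (13/2)²/(1/2) = 169/2
2 < 169/2 so t_c = 0
v_peak = √(2·1/2) = √1 = 1
t_a = 1/(1/2) = 2; t_c = 0
T = 2·2 = 4

t_a=2 t_c=0 v_peak=1 T=4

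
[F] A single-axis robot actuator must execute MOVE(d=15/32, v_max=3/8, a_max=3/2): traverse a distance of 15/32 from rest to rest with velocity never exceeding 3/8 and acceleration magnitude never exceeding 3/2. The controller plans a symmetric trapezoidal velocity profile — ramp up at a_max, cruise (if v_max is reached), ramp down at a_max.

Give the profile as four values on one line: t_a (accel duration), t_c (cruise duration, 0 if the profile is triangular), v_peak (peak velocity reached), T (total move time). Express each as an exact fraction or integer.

t_a=1/4 t_c=1 v_peak=3/8 T=3/2

vₘ²/aₘ = (3/8)²/(3/2) = 3/32
15/32 ≥ 3/32 so v_max reached
t_a = (3/8)/(3/2) = 1/4; v_peak = 3/8
d_cruise = 15/32 − 3/32 = 3/8; t_c = (3/8)/(3/8) = 1
T = 2·1/4 + 1 = 3/2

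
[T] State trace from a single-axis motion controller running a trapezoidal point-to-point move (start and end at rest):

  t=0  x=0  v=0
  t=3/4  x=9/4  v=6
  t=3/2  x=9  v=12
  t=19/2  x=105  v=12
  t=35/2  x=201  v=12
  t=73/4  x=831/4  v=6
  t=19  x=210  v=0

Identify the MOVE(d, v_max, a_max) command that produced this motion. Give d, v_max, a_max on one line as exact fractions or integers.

final state: t=19, x=210, v=0 → d = 210
a_max = (6−0)/(3/4−0) = 8
max v = 12 over t∈[3/2,35/2] → v_max = 12
check: 12·(3/2+16) = 210 ✓

d=210 v_max=12 a_max=8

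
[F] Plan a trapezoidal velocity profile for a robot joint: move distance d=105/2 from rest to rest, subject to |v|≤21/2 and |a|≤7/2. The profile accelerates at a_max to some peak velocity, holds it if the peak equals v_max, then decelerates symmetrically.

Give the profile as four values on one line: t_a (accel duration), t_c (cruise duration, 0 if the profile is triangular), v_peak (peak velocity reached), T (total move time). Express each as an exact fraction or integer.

t_a=3 t_c=2 v_peak=21/2 T=8

v_max²/a_max = (21/2)²/(7/2) = 63/2
105/2 ≥ 63/2 → trapezoidal
t_a = (21/2)/(7/2) = 3; v_peak = 21/2
d_cruise = 105/2 − 63/2 = 21; t_c = 21/(21/2) = 2
T = 2·3 + 2 = 8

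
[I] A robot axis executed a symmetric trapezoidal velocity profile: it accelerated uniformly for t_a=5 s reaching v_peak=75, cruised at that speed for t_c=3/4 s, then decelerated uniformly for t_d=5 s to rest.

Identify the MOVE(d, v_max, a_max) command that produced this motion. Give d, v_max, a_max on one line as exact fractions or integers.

a_max = 75/5 = 15
d_a = ½·75·5 = 375/2; d_c = 75·3/4 = 225/4
d = 2·375/2 + 225/4 = 1725/4
t_c = 3/4 > 0 ⇒ limit active, v_max = 75

d=1725/4 v_max=75 a_max=15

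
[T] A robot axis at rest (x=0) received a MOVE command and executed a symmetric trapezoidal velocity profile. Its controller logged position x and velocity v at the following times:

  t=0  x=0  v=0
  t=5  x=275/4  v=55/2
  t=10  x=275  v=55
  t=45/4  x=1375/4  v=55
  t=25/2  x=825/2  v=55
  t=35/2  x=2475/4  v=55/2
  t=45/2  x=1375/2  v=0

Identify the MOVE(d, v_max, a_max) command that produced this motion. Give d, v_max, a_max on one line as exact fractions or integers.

d=1375/2 v_max=55 a_max=11/2

final state: t=45/2, x=1375/2, v=0 → d = 1375/2
a_max = (55/2−0)/(5−0) = 11/2
max v = 55 over t∈[10,25/2] → v_max = 55
check: 55·(10+5/2) = 1375/2 ✓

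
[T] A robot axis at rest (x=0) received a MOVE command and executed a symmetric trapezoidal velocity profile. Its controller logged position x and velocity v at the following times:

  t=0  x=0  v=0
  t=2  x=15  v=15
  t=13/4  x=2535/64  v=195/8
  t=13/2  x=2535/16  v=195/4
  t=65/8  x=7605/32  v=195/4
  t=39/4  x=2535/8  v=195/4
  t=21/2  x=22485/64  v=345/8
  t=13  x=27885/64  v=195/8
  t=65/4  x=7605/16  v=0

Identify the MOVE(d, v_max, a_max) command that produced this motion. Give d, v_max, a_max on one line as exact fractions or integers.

d=7605/16 v_max=195/4 a_max=15/2

final state: t=65/4, x=7605/16, v=0 → d = 7605/16
a_max = (15−0)/(2−0) = 15/2
max v = 195/4 over t∈[13/2,39/4] → v_max = 195/4
check: 195/4·(13/2+13/4) = 7605/16 ✓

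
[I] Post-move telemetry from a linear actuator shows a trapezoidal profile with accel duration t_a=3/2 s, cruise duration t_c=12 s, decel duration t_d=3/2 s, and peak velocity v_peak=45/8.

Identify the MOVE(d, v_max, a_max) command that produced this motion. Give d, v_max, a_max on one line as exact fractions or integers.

d=1215/16 v_max=45/8 a_max=15/4

a_max = (45/8)/(3/2) = 15/4
d_a = ½·45/8·3/2 = 135/32; d_c = 45/8·12 = 135/2
d = 2·135/32 + 135/2 = 1215/16
t_c = 12 > 0 ⇒ limit active, v_max = 45/8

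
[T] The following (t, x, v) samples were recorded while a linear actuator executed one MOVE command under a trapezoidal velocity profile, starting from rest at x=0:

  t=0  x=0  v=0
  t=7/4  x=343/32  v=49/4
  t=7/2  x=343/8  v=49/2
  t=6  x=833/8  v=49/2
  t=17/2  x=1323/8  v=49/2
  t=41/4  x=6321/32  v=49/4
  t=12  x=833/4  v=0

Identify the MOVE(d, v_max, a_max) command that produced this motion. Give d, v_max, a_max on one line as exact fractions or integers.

d=833/4 v_max=49/2 a_max=7

final state: t=12, x=833/4, v=0 → d = 833/4
a_max = (49/4−0)/(7/4−0) = 7
max v = 49/2 over t∈[7/2,17/2] → v_max = 49/2
check: 49/2·(7/2+5) = 833/4 ✓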